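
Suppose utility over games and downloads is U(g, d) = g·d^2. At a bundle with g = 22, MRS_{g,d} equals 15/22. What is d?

d = 30

MU_g = d^2 and MU_d = 2·g·d.
MRS = MU_g/MU_d = (1/2)·d/g.
Substitute g = 22: MRS = d/44. Setting d/44 = 15/22 gives d = (15/22)·44 = 30.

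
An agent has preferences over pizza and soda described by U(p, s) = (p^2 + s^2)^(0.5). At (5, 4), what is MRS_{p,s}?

MRS = 1.25

For CES with ρ = 2, MRS = (s/p)^(-1).
At (5, 4): MRS = 1.25.
That is, one extra unit of p is worth 1.25 units of s at the margin.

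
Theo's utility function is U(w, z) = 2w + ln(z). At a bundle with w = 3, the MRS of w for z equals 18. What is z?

MU_w = 2, MU_z = 1/z.
MRS = 2 ÷ (1/z).
MRS depends only on z: 2·z = 18 ⇒ z = 18/2 = 9.

z = 9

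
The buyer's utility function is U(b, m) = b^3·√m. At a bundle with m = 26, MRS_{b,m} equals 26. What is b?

b = 6

MU_b = 3·b^2·√m and MU_m = 0.5·b^3·m^(-0.5).
MRS = MU_b/MU_m = (6)·m/b.
Substitute m = 26: MRS = 156/b. Setting 156/b = 26 gives b = 156/26 = 6.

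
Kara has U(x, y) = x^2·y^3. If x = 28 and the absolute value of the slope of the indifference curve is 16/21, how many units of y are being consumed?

MU_x = 2·x·y^3 and MU_y = 3·x^2·y^2.
MRS = MU_x/MU_y = (2/3)·y/x.
Substitute x = 28: MRS = y/42. Setting y/42 = 16/21 gives y = (16/21)·42 = 32.

y = 32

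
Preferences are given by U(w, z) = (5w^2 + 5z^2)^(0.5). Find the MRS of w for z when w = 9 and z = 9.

For CES with ρ = 2, MRS = (z/w)^(-1).
At (9, 9): MRS = 1.
The indifference curve has slope −1 at this bundle.

MRS = 1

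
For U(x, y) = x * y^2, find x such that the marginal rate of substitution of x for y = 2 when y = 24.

x = 6

MU_x = y^2 and MU_y = 2·x·y.
MRS = MU_x/MU_y = (1/2)·y/x.
Substitute y = 24: MRS = 12/x. Setting 12/x = 2 gives x = 12/2 = 6.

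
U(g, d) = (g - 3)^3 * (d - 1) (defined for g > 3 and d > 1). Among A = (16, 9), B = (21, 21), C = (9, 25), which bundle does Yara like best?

Evaluate utility at each bundle:
U(A) = 17576.
U(B) = 116640.
U(C) = 5184.
Highest utility is B, so B ≻ A ≻ C.

Bundle B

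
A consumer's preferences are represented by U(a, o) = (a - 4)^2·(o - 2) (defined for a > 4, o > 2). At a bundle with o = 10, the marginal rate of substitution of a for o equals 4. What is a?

a = 8

MU_a = 2·(a−4)·(o−2), MU_o = (a−4)^2.
MRS = (2/1)·(o−2)/(a−4).
Substitute o = 10: MRS = 16/(a − 4). Setting this equal to 4 gives a − 4 = 16/4 = 4, so a = 8.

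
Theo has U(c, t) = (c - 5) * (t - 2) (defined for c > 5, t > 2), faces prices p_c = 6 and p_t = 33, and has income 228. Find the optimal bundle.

MU_c = (t−2), MU_t = (c−5).
MRS = (t−2)/(c−5).
Tangency: set MRS = p_c/p_t = 6/33 = 2/11.
So (t − 2)/(c − 5) = 2/11, i.e. (t − 2) = (2/11)·(c − 5).
Rewrite the budget in excess-of-subsistence terms: 6·(c − 5) + 33·(t − 2) = 228 − 6·5 − 33·2 = 132.
Substituting, 12·(c − 5) = 132, so c − 5 = 11 and c* = 16.
Then t − 2 = (2/11)·11 = 2, so t* = 4.

c* = 16, t* = 4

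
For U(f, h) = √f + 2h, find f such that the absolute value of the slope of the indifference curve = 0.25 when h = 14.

MU_f = 1/(2√f), MU_h = 2.
MRS = 1/(2√f) ÷ 2.
MRS depends only on f: 0.25/√f = 0.25 ⇒ √f = 0.25/0.25 = 1 ⇒ f = 1.

f = 1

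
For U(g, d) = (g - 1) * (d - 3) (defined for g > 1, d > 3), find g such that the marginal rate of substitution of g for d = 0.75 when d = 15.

g = 17

MU_g = (d−3), MU_d = (g−1).
MRS = (d−3)/(g−1).
Substitute d = 15: MRS = 12/(g − 1). Setting this equal to 0.75 gives g − 1 = 12/0.75 = 16, so g = 17.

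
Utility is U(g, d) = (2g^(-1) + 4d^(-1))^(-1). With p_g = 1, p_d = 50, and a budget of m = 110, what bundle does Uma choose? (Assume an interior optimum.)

g* = 10, d* = 2

For CES with ρ = -1, MRS = (2/4)·(d/g)^2.
Tangency: set MRS = p_g/p_d = 1/50.
So (d/g)^2 = 1/25; taking the square root, d/g = 0.2, i.e. d = 0.2·g.
Substitute into the budget 1·g + 50·d = 110: 11·g = 110, so g* = 10 and d* = 0.2·10 = 2.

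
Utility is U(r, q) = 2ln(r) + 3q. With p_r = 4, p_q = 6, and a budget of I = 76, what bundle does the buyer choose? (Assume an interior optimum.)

r* = 1, q* = 12

MU_r = 2/r, MU_q = 3.
MRS = 2/r ÷ 3.
Tangency: set MRS = p_r/p_q = 4/6 = 2/3.
MRS depends only on r: (2/3)/r = 2/3 ⇒ r* = (2/3)/(2/3) = 1.
From the budget, 6·q = 76 − 4·1 = 72, so q* = 12.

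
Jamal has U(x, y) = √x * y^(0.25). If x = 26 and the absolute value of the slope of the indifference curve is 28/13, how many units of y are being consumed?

MU_x = 0.5·x^(-0.5)·y^(0.25) and MU_y = 0.25·√x·y^(-0.75).
MRS = MU_x/MU_y = (2)·y/x.
Substitute x = 26: MRS = y/13. Setting y/13 = 28/13 gives y = (28/13)·13 = 28.

y = 28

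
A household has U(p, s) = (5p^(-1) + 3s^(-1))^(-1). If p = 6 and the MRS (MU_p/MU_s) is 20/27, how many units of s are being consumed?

s = 4

For CES with ρ = -1, MRS = (5/3)·(s/p)^2.
Setting (5/3)·(s/6)^2 = 20/27 gives (s/6)^2 = 4/9, so s/6 = 2/3 and s = 4.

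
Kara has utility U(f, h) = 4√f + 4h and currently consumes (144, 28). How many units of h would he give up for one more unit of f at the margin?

MU_f = 4/(2√f), MU_h = 4.
MRS = 4/(2√f) ÷ 4.
At (144, 28): MRS = 1/24.
That is, one extra unit of f is worth 1/24 units of h at the margin.

MRS = 1/24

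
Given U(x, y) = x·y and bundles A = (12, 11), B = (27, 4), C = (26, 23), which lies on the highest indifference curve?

Evaluate utility at each bundle:
U(A) = 132.
U(B) = 108.
U(C) = 598.
Highest utility is C, so C ≻ A ≻ B.

Bundle C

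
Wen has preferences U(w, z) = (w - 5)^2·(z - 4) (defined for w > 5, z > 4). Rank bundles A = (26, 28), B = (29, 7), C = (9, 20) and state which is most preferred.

Bundle A

Evaluate utility at each bundle:
U(A) = 10584.
U(B) = 1728.
U(C) = 256.
Highest utility is A, so A ≻ B ≻ C.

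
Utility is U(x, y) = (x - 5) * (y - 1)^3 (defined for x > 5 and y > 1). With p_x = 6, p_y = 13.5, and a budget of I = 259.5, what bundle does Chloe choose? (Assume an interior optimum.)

x* = 14, y* = 13

MU_x = (y−1)^3, MU_y = 3·(x−5)·(y−1)^2.
MRS = (1/3)·(y−1)/(x−5).
Tangency: set MRS = p_x/p_y = 6/13.5 = 4/9.
So (1/3)·(y − 1)/(x − 5) = 4/9, i.e. (y − 1) = (4/3)·(x − 5).
Rewrite the budget in excess-of-subsistence terms: 6·(x − 5) + 13.5·(y − 1) = 259.5 − 6·5 − 13.5·1 = 216.
Substituting, 24·(x − 5) = 216, so x − 5 = 9 and x* = 14.
Then y − 1 = (4/3)·9 = 12, so y* = 13.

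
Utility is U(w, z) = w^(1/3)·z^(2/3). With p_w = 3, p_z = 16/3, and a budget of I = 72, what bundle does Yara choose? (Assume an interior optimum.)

w* = 8, z* = 9

MU_w = 1/3·w^(-2/3)·z^(2/3) and MU_z = 2/3·w^(1/3)·z^(-1/3).
MRS = MU_w/MU_z = (0.5)·z/w.
Tangency: set MRS = p_w/p_z = 3/(16/3) = 9/16.
So (0.5)·z/w = 9/16, i.e. z = 1.125·w.
Substitute into the budget 3·w + (16/3)·z = 72: 9·w = 72, so w* = 8.
Then z* = 1.125·8 = 9.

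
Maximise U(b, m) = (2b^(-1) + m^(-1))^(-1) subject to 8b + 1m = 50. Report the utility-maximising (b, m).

For CES with ρ = -1, MRS = (2/1)·(m/b)^2.
Tangency: set MRS = p_b/p_m = 8/1 = 8.
So (m/b)^2 = 4; taking the square root, m/b = 2, i.e. m = 2·b.
Substitute into the budget 8·b + 1·m = 50: 10·b = 50, so b* = 5 and m* = 2·5 = 10.

b* = 5, m* = 10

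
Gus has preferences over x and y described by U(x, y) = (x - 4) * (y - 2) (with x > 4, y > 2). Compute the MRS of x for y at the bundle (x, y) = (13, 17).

MU_x = (y−2), MU_y = (x−4).
MRS = (y−2)/(x−4).
At (13, 17): MRS = 5/3.
So at (13, 17) the consumer would give up 5/3 units of y for one more unit of x.

MRS = 5/3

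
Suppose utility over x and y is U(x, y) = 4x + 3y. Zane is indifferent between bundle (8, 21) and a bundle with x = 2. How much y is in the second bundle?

U(8, 21) = 95.
Set U(2, y) = 95 and solve.
4·2 + 3y = 95 ⇒ 3y = 87 ⇒ y = 29.
Check: U(2, 29) = 95.

y = 29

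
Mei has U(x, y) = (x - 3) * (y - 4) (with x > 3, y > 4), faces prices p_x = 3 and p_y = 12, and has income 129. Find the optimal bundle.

x* = 15, y* = 7

MU_x = (y−4), MU_y = (x−3).
MRS = (y−4)/(x−3).
Tangency: set MRS = p_x/p_y = 3/12 = 0.25.
So (y − 4)/(x − 3) = 0.25, i.e. (y − 4) = 0.25·(x − 3).
Rewrite the budget in excess-of-subsistence terms: 3·(x − 3) + 12·(y − 4) = 129 − 3·3 − 12·4 = 72.
Substituting, 6·(x − 3) = 72, so x − 3 = 12 and x* = 15.
Then y − 4 = 0.25·12 = 3, so y* = 7.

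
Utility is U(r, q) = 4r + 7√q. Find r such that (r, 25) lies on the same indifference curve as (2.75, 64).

U(2.75, 64) = 67.
Set U(r, 25) = 67 and solve.
With q = 25: √25 = 5, so 4r = 67 − 7·5 = 32 and r = 8.
Check: U(8, 25) = 67.

r = 8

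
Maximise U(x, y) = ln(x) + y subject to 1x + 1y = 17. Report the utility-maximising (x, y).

x* = 1, y* = 16

MU_x = 1/x, MU_y = 1.
MRS = 1/x ÷ 1.
Tangency: set MRS = p_x/p_y = 1/1 = 1.
MRS depends only on x: 1/x = 1 ⇒ x* = 1/1 = 1.
From the budget, 1·y = 17 − 1·1 = 16, so y* = 16.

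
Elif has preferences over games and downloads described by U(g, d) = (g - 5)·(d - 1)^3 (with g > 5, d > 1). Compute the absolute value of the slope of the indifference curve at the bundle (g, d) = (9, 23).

MRS = 11/6

MU_g = (d−1)^3, MU_d = 3·(g−5)·(d−1)^2.
MRS = (1/3)·(d−1)/(g−5).
At (9, 23): MRS = 11/6.
The indifference curve has slope −11/6 at this bundle.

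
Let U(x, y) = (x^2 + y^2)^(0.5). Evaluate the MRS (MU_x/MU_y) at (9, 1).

For CES with ρ = 2, MRS = (y/x)^(-1).
At (9, 1): MRS = 9.
That is, one extra unit of x is worth 9 units of y at the margin.

MRS = 9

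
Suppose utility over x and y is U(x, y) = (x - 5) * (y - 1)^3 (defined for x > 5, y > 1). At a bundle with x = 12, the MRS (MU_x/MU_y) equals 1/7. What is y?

MU_x = (y−1)^3, MU_y = 3·(x−5)·(y−1)^2.
MRS = (1/3)·(y−1)/(x−5).
Substitute x = 12: MRS = (y − 1)/21. Setting this equal to 1/7 gives y − 1 = (1/7)·21 = 3, so y = 4.

y = 4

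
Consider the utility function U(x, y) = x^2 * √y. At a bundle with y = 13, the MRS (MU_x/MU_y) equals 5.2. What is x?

x = 10

MU_x = 2·x·√y and MU_y = 0.5·x^2·y^(-0.5).
MRS = MU_x/MU_y = (4)·y/x.
Substitute y = 13: MRS = 52/x. Setting 52/x = 5.2 gives x = 52/5.2 = 10.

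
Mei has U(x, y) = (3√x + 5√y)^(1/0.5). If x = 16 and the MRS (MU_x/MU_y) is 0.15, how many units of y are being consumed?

For CES with ρ = 0.5, MRS = (3/5)·√(y/x).
Setting (3/5)·√(y/16) = 0.15 gives √(y/16) = 0.25, so y/16 = 1/16 and y = 1.

y = 1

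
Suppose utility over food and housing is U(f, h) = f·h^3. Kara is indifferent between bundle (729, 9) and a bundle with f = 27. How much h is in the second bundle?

U(729, 9) = 531441.
Set U(27, h) = 531441 and solve.
With f = 27: h^3 = 531441/27 = 19683; taking the cube root, h = 27.
Check: U(27, 27) = 531441.

h = 27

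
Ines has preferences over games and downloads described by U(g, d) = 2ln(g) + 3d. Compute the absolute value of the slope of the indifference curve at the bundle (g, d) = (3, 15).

MRS = 2/9

MU_g = 2/g, MU_d = 3.
MRS = 2/g ÷ 3.
At (3, 15): MRS = 2/9.
So at (3, 15) the consumer would give up 2/9 units of d for one more unit of g.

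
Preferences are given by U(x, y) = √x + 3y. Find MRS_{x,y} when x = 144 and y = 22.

MRS = 1/72

MU_x = 1/(2√x), MU_y = 3.
MRS = 1/(2√x) ÷ 3.
At (144, 22): MRS = 1/72.
So at (144, 22) the consumer would give up 1/72 units of y for one more unit of x.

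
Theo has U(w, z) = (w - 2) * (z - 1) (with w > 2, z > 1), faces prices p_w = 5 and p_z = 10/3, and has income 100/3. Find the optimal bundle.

w* = 4, z* = 4

MU_w = (z−1), MU_z = (w−2).
MRS = (z−1)/(w−2).
Tangency: set MRS = p_w/p_z = 5/(10/3) = 1.5.
So (z − 1)/(w − 2) = 1.5, i.e. (z − 1) = 1.5·(w − 2).
Rewrite the budget in excess-of-subsistence terms: 5·(w − 2) + (10/3)·(z − 1) = 100/3 − 5·2 − (10/3)·1 = 20.
Substituting, 10·(w − 2) = 20, so w − 2 = 2 and w* = 4.
Then z − 1 = 1.5·2 = 3, so z* = 4.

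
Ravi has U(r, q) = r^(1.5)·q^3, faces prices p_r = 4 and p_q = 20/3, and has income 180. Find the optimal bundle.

r* = 15, q* = 18

MU_r = 1.5·√r·q^3 and MU_q = 3·r^(1.5)·q^2.
MRS = MU_r/MU_q = (0.5)·q/r.
Tangency: set MRS = p_r/p_q = 4/(20/3) = 0.6.
So (0.5)·q/r = 0.6, i.e. q = 1.2·r.
Substitute into the budget 4·r + (20/3)·q = 180: 12·r = 180, so r* = 15.
Then q* = 1.2·15 = 18.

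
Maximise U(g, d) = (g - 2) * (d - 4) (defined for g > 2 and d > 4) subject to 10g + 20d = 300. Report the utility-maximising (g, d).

g* = 12, d* = 9

MU_g = (d−4), MU_d = (g−2).
MRS = (d−4)/(g−2).
Tangency: set MRS = p_g/p_d = 10/20 = 0.5.
So (d − 4)/(g − 2) = 0.5, i.e. (d − 4) = 0.5·(g − 2).
Rewrite the budget in excess-of-subsistence terms: 10·(g − 2) + 20·(d − 4) = 300 − 10·2 − 20·4 = 200.
Substituting, 20·(g − 2) = 200, so g − 2 = 10 and g* = 12.
Then d − 4 = 0.5·10 = 5, so d* = 9.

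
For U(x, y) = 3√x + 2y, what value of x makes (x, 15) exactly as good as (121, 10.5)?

U(121, 10.5) = 54.
Set U(x, 15) = 54 and solve.
With y = 15: 3√x = 54 − 2·15 = 24, so √x = 8 and x = 64.
Check: U(64, 15) = 54.

x = 64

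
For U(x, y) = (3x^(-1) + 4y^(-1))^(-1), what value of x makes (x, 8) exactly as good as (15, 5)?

x = 6

U depends on (x, y) only through S = 3x^(-1) + 4y^(-1), so equal utility means equal S. At (15, 5): S = 1.
With y = 8: 4·8^(-1) = 0.5, so 3x^(-1) = 1 − 0.5 = 0.5, i.e. x^(-1) = 1/6.
Hence x = 1/(1/6) = 6.
Check: U(6, 8) = 1.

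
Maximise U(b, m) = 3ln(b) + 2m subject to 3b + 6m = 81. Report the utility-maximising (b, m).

MU_b = 3/b, MU_m = 2.
MRS = 3/b ÷ 2.
Tangency: set MRS = p_b/p_m = 3/6 = 0.5.
MRS depends only on b: 1.5/b = 0.5 ⇒ b* = 1.5/0.5 = 3.
From the budget, 6·m = 81 − 3·3 = 72, so m* = 12.

b* = 3, m* = 12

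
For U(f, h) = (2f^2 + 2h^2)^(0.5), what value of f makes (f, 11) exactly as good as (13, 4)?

U depends on (f, h) only through S = 2f^2 + 2h^2, so equal utility means equal S. At (13, 4): S = 370.
With h = 11: 2·11^2 = 242, so 2f^2 = 370 − 242 = 128, i.e. f^2 = 64.
Hence f = √64 = 8.
Check: U(8, 11) = 19.2354.

f = 8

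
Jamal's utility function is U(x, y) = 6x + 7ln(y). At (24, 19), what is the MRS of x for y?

MU_x = 6, MU_y = 7/y.
MRS = 6 ÷ (7/y).
At (24, 19): MRS = 114/7.
The indifference curve has slope −114/7 at this bundle.

MRS = 114/7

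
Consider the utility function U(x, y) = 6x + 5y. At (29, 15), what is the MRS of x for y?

MRS = 1.2

MU_x = 6, MU_y = 5, so MRS = 6/5 = 1.2 at every bundle.
At (29, 15): MRS = 1.2.
So at (29, 15) the consumer would give up 1.2 units of y for one more unit of x.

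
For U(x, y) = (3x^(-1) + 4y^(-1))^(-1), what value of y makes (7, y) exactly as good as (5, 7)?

U depends on (x, y) only through S = 3x^(-1) + 4y^(-1), so equal utility means equal S. At (5, 7): S = 41/35.
With x = 7: 3·7^(-1) = 3/7, so 4y^(-1) = 41/35 − 3/7 = 26/35, i.e. y^(-1) = 13/70.
Hence y = 1/(13/70) = 70/13.
Check: U(7, 70/13) = 0.8537.

y = 70/13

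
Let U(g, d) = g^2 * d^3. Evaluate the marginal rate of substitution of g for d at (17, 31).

MRS = 62/51

MU_g = 2·g·d^3 and MU_d = 3·g^2·d^2.
MRS = MU_g/MU_d = (2/3)·d/g.
At (17, 31): MRS = 62/51.
That is, one extra unit of g is worth 62/51 units of d at the margin.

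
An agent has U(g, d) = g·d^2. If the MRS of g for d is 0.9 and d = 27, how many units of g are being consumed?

MU_g = d^2 and MU_d = 2·g·d.
MRS = MU_g/MU_d = (1/2)·d/g.
Substitute d = 27: MRS = 13.5/g. Setting 13.5/g = 0.9 gives g = 13.5/0.9 = 15.

g = 15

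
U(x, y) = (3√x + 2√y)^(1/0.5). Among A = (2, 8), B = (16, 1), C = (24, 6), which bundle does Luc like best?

Evaluate utility at each bundle:
U(A) = 98.000.
U(B) = 196.000.
U(C) = 384.000.
Highest utility is C, so C ≻ B ≻ A.

Bundle C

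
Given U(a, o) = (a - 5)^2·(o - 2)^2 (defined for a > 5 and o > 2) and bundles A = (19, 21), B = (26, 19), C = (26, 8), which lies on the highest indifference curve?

Evaluate utility at each bundle:
U(A) = 70756.
U(B) = 127449.
U(C) = 15876.
Highest utility is B, so B ≻ A ≻ C.

Bundle B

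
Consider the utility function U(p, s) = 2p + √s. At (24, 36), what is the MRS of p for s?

MRS = 24

MU_p = 2, MU_s = 1/(2√s).
MRS = 2 ÷ (1/(2√s)).
At (24, 36): MRS = 24.
The indifference curve has slope −24 at this bundle.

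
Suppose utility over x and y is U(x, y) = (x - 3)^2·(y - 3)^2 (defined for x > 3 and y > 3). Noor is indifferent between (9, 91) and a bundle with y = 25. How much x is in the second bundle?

x = 27

U(9, 91) = 278784.
Set U(x, 25) = 278784 and solve.
With y = 25: (25 − 3)^2 = 484, so (x − 3)^2 = 278784/484 = 576.
Taking the square root (with x > 3): x − 3 = 24, so x = 27.
Check: U(27, 25) = 278784.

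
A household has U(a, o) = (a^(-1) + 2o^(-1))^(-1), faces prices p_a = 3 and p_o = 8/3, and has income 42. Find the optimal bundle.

For CES with ρ = -1, MRS = (1/2)·(o/a)^2.
Tangency: set MRS = p_a/p_o = 3/(8/3) = 1.125.
So (o/a)^2 = 2.25; taking the square root, o/a = 1.5, i.e. o = 1.5·a.
Substitute into the budget 3·a + (8/3)·o = 42: 7·a = 42, so a* = 6 and o* = 1.5·6 = 9.

a* = 6, o* = 9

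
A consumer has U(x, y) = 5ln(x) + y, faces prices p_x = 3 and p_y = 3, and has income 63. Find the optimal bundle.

x* = 5, y* = 16

MU_x = 5/x, MU_y = 1.
MRS = 5/x ÷ 1.
Tangency: set MRS = p_x/p_y = 3/3 = 1.
MRS depends only on x: 5/x = 1 ⇒ x* = 5/1 = 5.
From the budget, 3·y = 63 − 3·5 = 48, so y* = 16.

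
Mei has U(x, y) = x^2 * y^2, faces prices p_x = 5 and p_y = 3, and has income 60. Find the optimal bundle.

x* = 6, y* = 10

MU_x = 2·x·y^2 and MU_y = 2·x^2·y.
MRS = MU_x/MU_y = y/x.
Tangency: set MRS = p_x/p_y = 5/3.
So y/x = 5/3, i.e. y = (5/3)·x.
Substitute into the budget 5·x + 3·y = 60: 10·x = 60, so x* = 6.
Then y* = (5/3)·6 = 10.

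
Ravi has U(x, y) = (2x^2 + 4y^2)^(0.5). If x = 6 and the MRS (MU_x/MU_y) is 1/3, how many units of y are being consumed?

For CES with ρ = 2, MRS = (2/4)·(y/x)^(-1).
Setting (2/4)·(y/6)^(-1) = 1/3 gives (y/6)^(-1) = 2/3, so y/6 = 1.5 and y = 9.

y = 9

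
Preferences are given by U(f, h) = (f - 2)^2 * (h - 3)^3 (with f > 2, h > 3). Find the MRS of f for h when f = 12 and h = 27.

MRS = 1.6

MU_f = 2·(f−2)·(h−3)^3, MU_h = 3·(f−2)^2·(h−3)^2.
MRS = (2/3)·(h−3)/(f−2).
At (12, 27): MRS = 1.6.
That is, one extra unit of f is worth 1.6 units of h at the margin.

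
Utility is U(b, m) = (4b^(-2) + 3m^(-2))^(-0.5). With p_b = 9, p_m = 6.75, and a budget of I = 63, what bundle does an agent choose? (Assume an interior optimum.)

For CES with ρ = -2, MRS = (4/3)·(m/b)^3.
Tangency: set MRS = p_b/p_m = 9/6.75 = 4/3.
So (m/b)^3 = 1; taking the cube root, m/b = 1, i.e. m = b.
Substitute into the budget 9·b + 6.75·m = 63: 15.75·b = 63, so b* = 4 and m* = 4.

b* = 4, m* = 4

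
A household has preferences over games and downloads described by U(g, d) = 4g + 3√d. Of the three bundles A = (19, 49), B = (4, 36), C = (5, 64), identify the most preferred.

Evaluate utility at each bundle:
U(A) = 97.000.
U(B) = 34.000.
U(C) = 44.000.
Highest utility is A, so A ≻ C ≻ B.

Bundle A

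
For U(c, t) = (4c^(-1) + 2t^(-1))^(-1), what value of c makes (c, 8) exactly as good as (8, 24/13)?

c = 3

U depends on (c, t) only through S = 4c^(-1) + 2t^(-1), so equal utility means equal S. At (8, 24/13): S = 19/12.
With t = 8: 2·8^(-1) = 0.25, so 4c^(-1) = 19/12 − 0.25 = 4/3, i.e. c^(-1) = 1/3.
Hence c = 1/(1/3) = 3.
Check: U(3, 8) = 0.6316.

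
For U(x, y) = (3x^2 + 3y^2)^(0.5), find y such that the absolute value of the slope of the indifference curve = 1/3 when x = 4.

y = 12

For CES with ρ = 2, MRS = (y/x)^(-1).
Setting (y/4)^(-1) = 1/3 gives y/4 = 3 and y = 12.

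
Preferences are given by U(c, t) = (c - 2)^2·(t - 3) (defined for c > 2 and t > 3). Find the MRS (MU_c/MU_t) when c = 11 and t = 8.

MU_c = 2·(c−2)·(t−3), MU_t = (c−2)^2.
MRS = (2/1)·(t−3)/(c−2).
At (11, 8): MRS = 10/9.
The indifference curve has slope −10/9 at this bundle.

MRS = 10/9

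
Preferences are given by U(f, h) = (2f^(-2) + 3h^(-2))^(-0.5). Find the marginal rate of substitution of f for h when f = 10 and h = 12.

MRS = 144/125

For CES with ρ = -2, MRS = (2/3)·(h/f)^3.
At (10, 12): MRS = 144/125.
The indifference curve has slope −144/125 at this bundle.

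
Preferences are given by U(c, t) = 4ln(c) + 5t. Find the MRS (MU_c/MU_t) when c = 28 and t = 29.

MRS = 1/35

MU_c = 4/c, MU_t = 5.
MRS = 4/c ÷ 5.
At (28, 29): MRS = 1/35.
So at (28, 29) the consumer would give up 1/35 units of t for one more unit of c.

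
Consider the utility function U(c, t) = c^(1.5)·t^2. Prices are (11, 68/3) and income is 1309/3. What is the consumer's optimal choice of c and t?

MU_c = 1.5·√c·t^2 and MU_t = 2·c^(1.5)·t.
MRS = MU_c/MU_t = (0.75)·t/c.
Tangency: set MRS = p_c/p_t = 11/(68/3) = 33/68.
So (0.75)·t/c = 33/68, i.e. t = (11/17)·c.
Substitute into the budget 11·c + (68/3)·t = 1309/3: (77/3)·c = 1309/3, so c* = 17.
Then t* = (11/17)·17 = 11.

c* = 17, t* = 11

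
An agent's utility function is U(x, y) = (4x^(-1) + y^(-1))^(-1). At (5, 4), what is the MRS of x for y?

For CES with ρ = -1, MRS = (4/1)·(y/x)^2.
At (5, 4): MRS = 64/25.
So at (5, 4) the consumer would give up 64/25 units of y for one more unit of x.

MRS = 64/25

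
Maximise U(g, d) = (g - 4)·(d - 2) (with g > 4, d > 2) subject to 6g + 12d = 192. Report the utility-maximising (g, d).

g* = 16, d* = 8

MU_g = (d−2), MU_d = (g−4).
MRS = (d−2)/(g−4).
Tangency: set MRS = p_g/p_d = 6/12 = 0.5.
So (d − 2)/(g − 4) = 0.5, i.e. (d − 2) = 0.5·(g − 4).
Rewrite the budget in excess-of-subsistence terms: 6·(g − 4) + 12·(d − 2) = 192 − 6·4 − 12·2 = 144.
Substituting, 12·(g − 4) = 144, so g − 4 = 12 and g* = 16.
Then d − 2 = 0.5·12 = 6, so d* = 8.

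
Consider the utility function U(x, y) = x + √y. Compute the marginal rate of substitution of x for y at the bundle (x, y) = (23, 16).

MU_x = 1, MU_y = 1/(2√y).
MRS = 1 ÷ (1/(2√y)).
At (23, 16): MRS = 8.
So at (23, 16) the consumer would give up 8 units of y for one more unit of x.

MRS = 8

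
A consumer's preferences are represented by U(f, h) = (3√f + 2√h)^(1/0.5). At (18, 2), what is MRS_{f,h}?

For CES with ρ = 0.5, MRS = (3/2)·√(h/f).
At (18, 2): MRS = 0.5.
The indifference curve has slope −0.5 at this bundle.

MRS = 0.5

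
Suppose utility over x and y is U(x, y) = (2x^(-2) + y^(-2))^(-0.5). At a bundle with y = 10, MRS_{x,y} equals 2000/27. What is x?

x = 3

For CES with ρ = -2, MRS = (2/1)·(y/x)^3.
Setting (2/1)·(10/x)^3 = 2000/27 gives (10/x)^3 = 1000/27, so 10/x = 10/3 and x = 3.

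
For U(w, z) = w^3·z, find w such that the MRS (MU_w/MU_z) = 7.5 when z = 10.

w = 4

MU_w = 3·w^2·z and MU_z = w^3.
MRS = MU_w/MU_z = (3/1)·z/w.
Substitute z = 10: MRS = 30/w. Setting 30/w = 7.5 gives w = 30/7.5 = 4.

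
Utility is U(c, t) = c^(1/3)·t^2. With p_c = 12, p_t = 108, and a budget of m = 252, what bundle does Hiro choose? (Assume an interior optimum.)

c* = 3, t* = 2

MU_c = 1/3·c^(-2/3)·t^2 and MU_t = 2·c^(1/3)·t.
MRS = MU_c/MU_t = (1/6)·t/c.
Tangency: set MRS = p_c/p_t = 12/108 = 1/9.
So (1/6)·t/c = 1/9, i.e. t = (2/3)·c.
Substitute into the budget 12·c + 108·t = 252: 84·c = 252, so c* = 3.
Then t* = (2/3)·3 = 2.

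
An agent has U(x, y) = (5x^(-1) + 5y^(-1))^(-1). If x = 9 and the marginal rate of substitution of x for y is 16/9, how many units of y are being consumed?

For CES with ρ = -1, MRS = (y/x)^2.
Setting (y/9)^2 = 16/9 gives y/9 = 4/3 and y = 12.

y = 12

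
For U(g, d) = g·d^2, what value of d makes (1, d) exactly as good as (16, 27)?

U(16, 27) = 11664.
Set U(1, d) = 11664 and solve.
With g = 1: d^2 = 11664/1 = 11664; taking the square root, d = 108.
Check: U(1, 108) = 11664.

d = 108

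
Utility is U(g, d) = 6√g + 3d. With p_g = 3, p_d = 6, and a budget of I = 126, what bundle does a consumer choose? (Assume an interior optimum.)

g* = 4, d* = 19

MU_g = 6/(2√g), MU_d = 3.
MRS = 6/(2√g) ÷ 3.
Tangency: set MRS = p_g/p_d = 3/6 = 0.5.
MRS depends only on g: 1/√g = 0.5 ⇒ √g = 1/0.5 = 2 ⇒ g* = 4.
From the budget, 6·d = 126 − 3·4 = 114, so d* = 19.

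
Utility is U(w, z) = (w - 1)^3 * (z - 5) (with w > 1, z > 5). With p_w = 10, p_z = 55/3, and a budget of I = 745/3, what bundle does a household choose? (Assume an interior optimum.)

MU_w = 3·(w−1)^2·(z−5), MU_z = (w−1)^3.
MRS = (3/1)·(z−5)/(w−1).
Tangency: set MRS = p_w/p_z = 10/(55/3) = 6/11.
So (3/1)·(z − 5)/(w − 1) = 6/11, i.e. (z − 5) = (2/11)·(w − 1).
Rewrite the budget in excess-of-subsistence terms: 10·(w − 1) + (55/3)·(z − 5) = 745/3 − 10·1 − (55/3)·5 = 440/3.
Substituting, (40/3)·(w − 1) = 440/3, so w − 1 = 11 and w* = 12.
Then z − 5 = (2/11)·11 = 2, so z* = 7.

w* = 12, z* = 7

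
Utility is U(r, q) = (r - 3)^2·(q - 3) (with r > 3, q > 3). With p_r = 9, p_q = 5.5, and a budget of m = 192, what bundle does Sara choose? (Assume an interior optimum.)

r* = 14, q* = 12

MU_r = 2·(r−3)·(q−3), MU_q = (r−3)^2.
MRS = (2/1)·(q−3)/(r−3).
Tangency: set MRS = p_r/p_q = 9/5.5 = 18/11.
So (2/1)·(q − 3)/(r − 3) = 18/11, i.e. (q − 3) = (9/11)·(r − 3).
Rewrite the budget in excess-of-subsistence terms: 9·(r − 3) + 5.5·(q − 3) = 192 − 9·3 − 5.5·3 = 148.5.
Substituting, 13.5·(r − 3) = 148.5, so r − 3 = 11 and r* = 14.
Then q − 3 = (9/11)·11 = 9, so q* = 12.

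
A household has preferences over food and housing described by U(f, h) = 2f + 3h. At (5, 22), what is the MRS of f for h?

MU_f = 2, MU_h = 3, so MRS = 2/3 at every bundle.
At (5, 22): MRS = 2/3.
That is, one extra unit of f is worth 2/3 units of h at the margin.

MRS = 2/3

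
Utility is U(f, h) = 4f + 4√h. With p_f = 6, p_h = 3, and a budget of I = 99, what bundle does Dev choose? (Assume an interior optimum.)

MU_f = 4, MU_h = 4/(2√h).
MRS = 4 ÷ (4/(2√h)).
Tangency: set MRS = p_f/p_h = 6/3 = 2.
MRS depends only on h: 2·√h = 2 ⇒ √h = 2/2 = 1 ⇒ h* = 1.
From the budget, 6·f = 99 − 3·1 = 96, so f* = 16.

f* = 16, h* = 1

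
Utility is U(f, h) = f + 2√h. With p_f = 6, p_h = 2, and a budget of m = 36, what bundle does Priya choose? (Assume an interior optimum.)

MU_f = 1, MU_h = 2/(2√h).
MRS = 1 ÷ (2/(2√h)).
Tangency: set MRS = p_f/p_h = 6/2 = 3.
MRS depends only on h: √h = 3 ⇒ √h = 3 ⇒ h* = 9.
From the budget, 6·f = 36 − 2·9 = 18, so f* = 3.

f* = 3, h* = 9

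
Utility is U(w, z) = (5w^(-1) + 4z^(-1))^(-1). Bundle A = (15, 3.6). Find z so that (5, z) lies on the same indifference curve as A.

z = 9

U depends on (w, z) only through S = 5w^(-1) + 4z^(-1), so equal utility means equal S. At (15, 3.6): S = 13/9.
With w = 5: 5·5^(-1) = 1, so 4z^(-1) = 13/9 − 1 = 4/9, i.e. z^(-1) = 1/9.
Hence z = 1/(1/9) = 9.
Check: U(5, 9) = 0.6923.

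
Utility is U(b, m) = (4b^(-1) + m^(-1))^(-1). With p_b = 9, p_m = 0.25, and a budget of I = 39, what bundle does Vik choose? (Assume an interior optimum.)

For CES with ρ = -1, MRS = (4/1)·(m/b)^2.
Tangency: set MRS = p_b/p_m = 9/0.25 = 36.
So (m/b)^2 = 9; taking the square root, m/b = 3, i.e. m = 3·b.
Substitute into the budget 9·b + 0.25·m = 39: 9.75·b = 39, so b* = 4 and m* = 3·4 = 12.

b* = 4, m* = 12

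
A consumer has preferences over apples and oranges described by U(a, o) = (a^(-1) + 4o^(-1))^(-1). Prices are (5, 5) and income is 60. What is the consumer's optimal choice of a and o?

a* = 4, o* = 8

For CES with ρ = -1, MRS = (1/4)·(o/a)^2.
Tangency: set MRS = p_a/p_o = 5/5 = 1.
So (o/a)^2 = 4; taking the square root, o/a = 2, i.e. o = 2·a.
Substitute into the budget 5·a + 5·o = 60: 15·a = 60, so a* = 4 and o* = 2·4 = 8.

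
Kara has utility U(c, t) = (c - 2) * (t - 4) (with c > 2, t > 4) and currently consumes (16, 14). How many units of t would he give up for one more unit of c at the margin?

MU_c = (t−4), MU_t = (c−2).
MRS = (t−4)/(c−2).
At (16, 14): MRS = 5/7.
So at (16, 14) the consumer would give up 5/7 units of t for one more unit of c.

MRS = 5/7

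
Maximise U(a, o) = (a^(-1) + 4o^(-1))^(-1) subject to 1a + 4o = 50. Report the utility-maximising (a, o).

For CES with ρ = -1, MRS = (1/4)·(o/a)^2.
Tangency: set MRS = p_a/p_o = 1/4 = 0.25.
So (o/a)^2 = 1; taking the square root, o/a = 1, i.e. o = a.
Substitute into the budget 1·a + 4·o = 50: 5·a = 50, so a* = 10 and o* = 10.

a* = 10, o* = 10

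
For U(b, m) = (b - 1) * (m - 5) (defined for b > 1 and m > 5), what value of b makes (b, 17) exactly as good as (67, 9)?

b = 23

U(67, 9) = 264.
Set U(b, 17) = 264 and solve.
With m = 17: (17 − 5) = 12, so (b − 1) = 264/12 = 22.
So b = 1 + 22 = 23.
Check: U(23, 17) = 264.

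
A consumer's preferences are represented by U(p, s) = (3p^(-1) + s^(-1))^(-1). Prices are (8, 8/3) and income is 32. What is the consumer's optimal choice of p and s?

p* = 3, s* = 3

For CES with ρ = -1, MRS = (3/1)·(s/p)^2.
Tangency: set MRS = p_p/p_s = 8/(8/3) = 3.
So (s/p)^2 = 1; taking the square root, s/p = 1, i.e. s = p.
Substitute into the budget 8·p + (8/3)·s = 32: (32/3)·p = 32, so p* = 3 and s* = 3.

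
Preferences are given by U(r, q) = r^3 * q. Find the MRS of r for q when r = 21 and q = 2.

MRS = 2/7

MU_r = 3·r^2·q and MU_q = r^3.
MRS = MU_r/MU_q = (3/1)·q/r.
At (21, 2): MRS = 2/7.
So at (21, 2) the consumer would give up 2/7 units of q for one more unit of r.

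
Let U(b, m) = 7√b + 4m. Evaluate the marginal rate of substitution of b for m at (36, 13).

MU_b = 7/(2√b), MU_m = 4.
MRS = 7/(2√b) ÷ 4.
At (36, 13): MRS = 7/48.
That is, one extra unit of b is worth 7/48 units of m at the margin.

MRS = 7/48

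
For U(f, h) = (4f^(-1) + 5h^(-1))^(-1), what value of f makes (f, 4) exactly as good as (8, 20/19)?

U depends on (f, h) only through S = 4f^(-1) + 5h^(-1), so equal utility means equal S. At (8, 20/19): S = 5.25.
With h = 4: 5·4^(-1) = 1.25, so 4f^(-1) = 5.25 − 1.25 = 4, i.e. f^(-1) = 1.
Hence f = 1/1 = 1.
Check: U(1, 4) = 0.1905.

f = 1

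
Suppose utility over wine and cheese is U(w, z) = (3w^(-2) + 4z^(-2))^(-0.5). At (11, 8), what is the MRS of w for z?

MRS = 384/1331

For CES with ρ = -2, MRS = (3/4)·(z/w)^3.
At (11, 8): MRS = 384/1331.
So at (11, 8) the consumer would give up 384/1331 units of z for one more unit of w.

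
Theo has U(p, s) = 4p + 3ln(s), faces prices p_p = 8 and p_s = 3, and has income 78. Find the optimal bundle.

p* = 9, s* = 2

MU_p = 4, MU_s = 3/s.
MRS = 4 ÷ (3/s).
Tangency: set MRS = p_p/p_s = 8/3.
MRS depends only on s: (4/3)·s = 8/3 ⇒ s* = (8/3)/(4/3) = 2.
From the budget, 8·p = 78 − 3·2 = 72, so p* = 9.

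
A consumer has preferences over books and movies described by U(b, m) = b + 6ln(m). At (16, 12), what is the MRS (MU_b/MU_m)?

MU_b = 1, MU_m = 6/m.
MRS = 1 ÷ (6/m).
At (16, 12): MRS = 2.
So at (16, 12) the consumer would give up 2 units of m for one more unit of b.

MRS = 2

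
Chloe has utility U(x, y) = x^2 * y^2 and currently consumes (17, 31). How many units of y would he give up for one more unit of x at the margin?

MU_x = 2·x·y^2 and MU_y = 2·x^2·y.
MRS = MU_x/MU_y = y/x.
At (17, 31): MRS = 31/17.
That is, one extra unit of x is worth 31/17 units of y at the margin.

MRS = 31/17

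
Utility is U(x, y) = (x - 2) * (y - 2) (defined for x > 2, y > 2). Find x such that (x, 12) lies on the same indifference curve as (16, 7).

U(16, 7) = 70.
Set U(x, 12) = 70 and solve.
With y = 12: (12 − 2) = 10, so (x − 2) = 70/10 = 7.
So x = 2 + 7 = 9.
Check: U(9, 12) = 70.

x = 9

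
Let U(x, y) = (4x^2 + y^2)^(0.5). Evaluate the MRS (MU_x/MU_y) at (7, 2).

MRS = 14

For CES with ρ = 2, MRS = (4/1)·(y/x)^(-1).
At (7, 2): MRS = 14.
The indifference curve has slope −14 at this bundle.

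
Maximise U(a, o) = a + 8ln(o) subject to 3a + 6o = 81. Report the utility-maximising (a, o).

a* = 19, o* = 4

MU_a = 1, MU_o = 8/o.
MRS = 1 ÷ (8/o).
Tangency: set MRS = p_a/p_o = 3/6 = 0.5.
MRS depends only on o: 0.125·o = 0.5 ⇒ o* = 0.5/0.125 = 4.
From the budget, 3·a = 81 − 6·4 = 57, so a* = 19.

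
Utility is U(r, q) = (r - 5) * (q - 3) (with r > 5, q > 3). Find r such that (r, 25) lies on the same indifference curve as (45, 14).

U(45, 14) = 440.
Set U(r, 25) = 440 and solve.
With q = 25: (25 − 3) = 22, so (r − 5) = 440/22 = 20.
So r = 5 + 20 = 25.
Check: U(25, 25) = 440.

r = 25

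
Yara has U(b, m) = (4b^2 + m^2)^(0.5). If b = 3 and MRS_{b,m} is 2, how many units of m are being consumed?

For CES with ρ = 2, MRS = (4/1)·(m/b)^(-1).
Setting (4/1)·(m/3)^(-1) = 2 gives (m/3)^(-1) = 0.5, so m/3 = 2 and m = 6.

m = 6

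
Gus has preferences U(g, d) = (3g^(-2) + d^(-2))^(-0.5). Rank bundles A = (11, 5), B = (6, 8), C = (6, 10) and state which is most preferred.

Evaluate utility at each bundle:
U(A) = 3.929.
U(B) = 3.179.
U(C) = 3.273.
Highest utility is A, so A ≻ C ≻ B.

Bundle A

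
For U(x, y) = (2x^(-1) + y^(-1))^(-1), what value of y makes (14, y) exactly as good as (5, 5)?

y = 35/16

U depends on (x, y) only through S = 2x^(-1) + y^(-1), so equal utility means equal S. At (5, 5): S = 0.6.
With x = 14: 2·14^(-1) = 1/7, so y^(-1) = 0.6 − 1/7 = 16/35.
Hence y = 1/(16/35) = 35/16.
Check: U(14, 35/16) = 1.6667.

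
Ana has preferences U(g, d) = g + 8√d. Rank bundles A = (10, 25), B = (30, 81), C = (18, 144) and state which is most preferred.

Bundle C

Evaluate utility at each bundle:
U(A) = 50.000.
U(B) = 102.000.
U(C) = 114.000.
Highest utility is C, so C ≻ B ≻ A.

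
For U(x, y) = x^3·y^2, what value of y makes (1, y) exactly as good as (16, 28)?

y = 1792

U(16, 28) = 3211264.
Set U(1, y) = 3211264 and solve.
With x = 1: 1^3 = 1, so y^2 = 3211264/1 = 3211264; taking the square root, y = 1792.
Check: U(1, 1792) = 3211264.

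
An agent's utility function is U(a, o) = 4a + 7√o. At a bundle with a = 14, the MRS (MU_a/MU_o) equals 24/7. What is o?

o = 9

MU_a = 4, MU_o = 7/(2√o).
MRS = 4 ÷ (7/(2√o)).
MRS depends only on o: (8/7)·√o = 24/7 ⇒ √o = (24/7)/(8/7) = 3 ⇒ o = 9.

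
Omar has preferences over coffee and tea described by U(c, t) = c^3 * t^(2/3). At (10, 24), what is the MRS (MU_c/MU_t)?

MU_c = 3·c^2·t^(2/3) and MU_t = 2/3·c^3·t^(-1/3).
MRS = MU_c/MU_t = (4.5)·t/c.
At (10, 24): MRS = 10.8.
The indifference curve has slope −10.8 at this bundle.

MRS = 10.8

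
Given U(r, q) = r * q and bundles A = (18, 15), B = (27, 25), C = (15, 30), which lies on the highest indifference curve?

Evaluate utility at each bundle:
U(A) = 270.
U(B) = 675.
U(C) = 450.
Highest utility is B, so B ≻ C ≻ A.

Bundle B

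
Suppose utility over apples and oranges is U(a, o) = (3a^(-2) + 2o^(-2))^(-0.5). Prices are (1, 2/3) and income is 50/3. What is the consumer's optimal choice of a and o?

a* = 10, o* = 10

For CES with ρ = -2, MRS = (3/2)·(o/a)^3.
Tangency: set MRS = p_a/p_o = 1/(2/3) = 1.5.
So (o/a)^3 = 1; taking the cube root, o/a = 1, i.e. o = a.
Substitute into the budget 1·a + (2/3)·o = 50/3: (5/3)·a = 50/3, so a* = 10 and o* = 10.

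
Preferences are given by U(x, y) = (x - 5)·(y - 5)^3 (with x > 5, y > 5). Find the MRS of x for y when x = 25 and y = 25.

MRS = 1/3

MU_x = (y−5)^3, MU_y = 3·(x−5)·(y−5)^2.
MRS = (1/3)·(y−5)/(x−5).
At (25, 25): MRS = 1/3.
That is, one extra unit of x is worth 1/3 units of y at the margin.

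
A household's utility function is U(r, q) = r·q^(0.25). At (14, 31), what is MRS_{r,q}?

MRS = 62/7

MU_r = q^(0.25) and MU_q = 0.25·r·q^(-0.75).
MRS = MU_r/MU_q = (4)·q/r.
At (14, 31): MRS = 62/7.
That is, one extra unit of r is worth 62/7 units of q at the margin.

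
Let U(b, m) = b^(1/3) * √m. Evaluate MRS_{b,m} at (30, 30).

MU_b = 1/3·b^(-2/3)·√m and MU_m = 0.5·b^(1/3)·m^(-0.5).
MRS = MU_b/MU_m = (2/3)·m/b.
At (30, 30): MRS = 2/3.
The indifference curve has slope −2/3 at this bundle.

MRS = 2/3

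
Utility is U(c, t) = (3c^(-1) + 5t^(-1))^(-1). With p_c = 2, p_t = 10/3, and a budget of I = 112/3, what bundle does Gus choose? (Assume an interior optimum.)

c* = 7, t* = 7

For CES with ρ = -1, MRS = (3/5)·(t/c)^2.
Tangency: set MRS = p_c/p_t = 2/(10/3) = 0.6.
So (t/c)^2 = 1; taking the square root, t/c = 1, i.e. t = c.
Substitute into the budget 2·c + (10/3)·t = 112/3: (16/3)·c = 112/3, so c* = 7 and t* = 7.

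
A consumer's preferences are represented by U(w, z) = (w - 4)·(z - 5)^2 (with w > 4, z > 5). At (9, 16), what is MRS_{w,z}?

MRS = 1.1

MU_w = (z−5)^2, MU_z = 2·(w−4)·(z−5).
MRS = (1/2)·(z−5)/(w−4).
At (9, 16): MRS = 1.1.
So at (9, 16) the consumer would give up 1.1 units of z for one more unit of w.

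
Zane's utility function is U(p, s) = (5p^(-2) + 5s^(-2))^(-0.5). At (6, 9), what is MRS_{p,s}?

MRS = 3.375

For CES with ρ = -2, MRS = (s/p)^3.
At (6, 9): MRS = 3.375.
The indifference curve has slope −3.375 at this bundle.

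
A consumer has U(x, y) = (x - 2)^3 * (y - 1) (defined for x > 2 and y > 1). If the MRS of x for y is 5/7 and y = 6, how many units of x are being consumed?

MU_x = 3·(x−2)^2·(y−1), MU_y = (x−2)^3.
MRS = (3/1)·(y−1)/(x−2).
Substitute y = 6: MRS = 15/(x − 2). Setting this equal to 5/7 gives x − 2 = 15/(5/7) = 21, so x = 23.

x = 23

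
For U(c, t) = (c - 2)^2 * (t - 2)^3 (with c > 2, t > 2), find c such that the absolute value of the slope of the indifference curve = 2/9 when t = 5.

MU_c = 2·(c−2)·(t−2)^3, MU_t = 3·(c−2)^2·(t−2)^2.
MRS = (2/3)·(t−2)/(c−2).
Substitute t = 5: MRS = 2/(c − 2). Setting this equal to 2/9 gives c − 2 = 2/(2/9) = 9, so c = 11.

c = 11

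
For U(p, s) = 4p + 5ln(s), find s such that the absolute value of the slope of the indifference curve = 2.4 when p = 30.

s = 3

MU_p = 4, MU_s = 5/s.
MRS = 4 ÷ (5/s).
MRS depends only on s: 0.8·s = 2.4 ⇒ s = 2.4/0.8 = 3.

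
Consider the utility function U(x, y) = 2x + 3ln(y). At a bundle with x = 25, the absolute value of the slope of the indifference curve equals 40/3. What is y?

MU_x = 2, MU_y = 3/y.
MRS = 2 ÷ (3/y).
MRS depends only on y: (2/3)·y = 40/3 ⇒ y = (40/3)/(2/3) = 20.

y = 20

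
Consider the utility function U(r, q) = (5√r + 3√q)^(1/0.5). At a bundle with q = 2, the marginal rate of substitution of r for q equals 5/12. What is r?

r = 32

For CES with ρ = 0.5, MRS = (5/3)·√(q/r).
Setting (5/3)·√(2/r) = 5/12 gives √(2/r) = 0.25, so 2/r = 1/16 and r = 32.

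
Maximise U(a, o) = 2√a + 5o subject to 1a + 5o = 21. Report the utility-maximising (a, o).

MU_a = 2/(2√a), MU_o = 5.
MRS = 2/(2√a) ÷ 5.
Tangency: set MRS = p_a/p_o = 1/5 = 0.2.
MRS depends only on a: 0.2/√a = 0.2 ⇒ √a = 0.2/0.2 = 1 ⇒ a* = 1.
From the budget, 5·o = 21 − 1·1 = 20, so o* = 4.

a* = 1, o* = 4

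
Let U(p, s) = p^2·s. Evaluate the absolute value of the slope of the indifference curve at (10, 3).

MRS = 0.6

MU_p = 2·p·s and MU_s = p^2.
MRS = MU_p/MU_s = (2/1)·s/p.
At (10, 3): MRS = 0.6.
So at (10, 3) the consumer would give up 0.6 units of s for one more unit of p.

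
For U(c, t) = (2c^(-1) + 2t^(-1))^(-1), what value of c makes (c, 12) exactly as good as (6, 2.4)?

c = 2

U depends on (c, t) only through S = 2c^(-1) + 2t^(-1), so equal utility means equal S. At (6, 2.4): S = 7/6.
With t = 12: 2·12^(-1) = 1/6, so 2c^(-1) = 7/6 − 1/6 = 1, i.e. c^(-1) = 0.5.
Hence c = 1/0.5 = 2.
Check: U(2, 12) = 0.8571.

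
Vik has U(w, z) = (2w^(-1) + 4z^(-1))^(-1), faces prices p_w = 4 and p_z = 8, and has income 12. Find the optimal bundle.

w* = 1, z* = 1

For CES with ρ = -1, MRS = (2/4)·(z/w)^2.
Tangency: set MRS = p_w/p_z = 4/8 = 0.5.
So (z/w)^2 = 1; taking the square root, z/w = 1, i.e. z = w.
Substitute into the budget 4·w + 8·z = 12: 12·w = 12, so w* = 1 and z* = 1.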